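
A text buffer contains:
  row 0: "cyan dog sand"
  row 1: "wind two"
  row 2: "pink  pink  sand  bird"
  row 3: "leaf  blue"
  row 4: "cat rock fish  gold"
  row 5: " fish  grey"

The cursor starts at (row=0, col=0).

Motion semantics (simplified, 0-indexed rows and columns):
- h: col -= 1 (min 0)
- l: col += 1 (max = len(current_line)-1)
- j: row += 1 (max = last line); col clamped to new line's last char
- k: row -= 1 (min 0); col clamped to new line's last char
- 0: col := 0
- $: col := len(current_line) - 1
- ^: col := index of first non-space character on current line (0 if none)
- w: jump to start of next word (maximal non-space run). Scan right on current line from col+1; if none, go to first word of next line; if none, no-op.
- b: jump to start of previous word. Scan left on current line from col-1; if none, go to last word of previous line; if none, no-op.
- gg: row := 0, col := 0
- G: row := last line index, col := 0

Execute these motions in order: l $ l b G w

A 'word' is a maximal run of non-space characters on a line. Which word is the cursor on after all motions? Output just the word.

After 1 (l): row=0 col=1 char='y'
After 2 ($): row=0 col=12 char='d'
After 3 (l): row=0 col=12 char='d'
After 4 (b): row=0 col=9 char='s'
After 5 (G): row=5 col=0 char='_'
After 6 (w): row=5 col=1 char='f'

Answer: fish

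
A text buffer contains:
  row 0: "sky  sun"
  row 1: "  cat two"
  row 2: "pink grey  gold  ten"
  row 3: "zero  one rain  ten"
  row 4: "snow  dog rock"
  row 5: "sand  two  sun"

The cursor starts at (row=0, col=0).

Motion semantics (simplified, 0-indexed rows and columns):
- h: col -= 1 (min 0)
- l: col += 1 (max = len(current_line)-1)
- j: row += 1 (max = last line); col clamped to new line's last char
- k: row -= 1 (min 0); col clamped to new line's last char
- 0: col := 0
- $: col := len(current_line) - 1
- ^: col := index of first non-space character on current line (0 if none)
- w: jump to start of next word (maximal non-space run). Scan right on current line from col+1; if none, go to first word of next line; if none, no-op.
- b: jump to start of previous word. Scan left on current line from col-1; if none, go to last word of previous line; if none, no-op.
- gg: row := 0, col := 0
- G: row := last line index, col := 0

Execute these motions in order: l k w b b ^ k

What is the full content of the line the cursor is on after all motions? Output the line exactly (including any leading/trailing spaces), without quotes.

Answer: sky  sun

Derivation:
After 1 (l): row=0 col=1 char='k'
After 2 (k): row=0 col=1 char='k'
After 3 (w): row=0 col=5 char='s'
After 4 (b): row=0 col=0 char='s'
After 5 (b): row=0 col=0 char='s'
After 6 (^): row=0 col=0 char='s'
After 7 (k): row=0 col=0 char='s'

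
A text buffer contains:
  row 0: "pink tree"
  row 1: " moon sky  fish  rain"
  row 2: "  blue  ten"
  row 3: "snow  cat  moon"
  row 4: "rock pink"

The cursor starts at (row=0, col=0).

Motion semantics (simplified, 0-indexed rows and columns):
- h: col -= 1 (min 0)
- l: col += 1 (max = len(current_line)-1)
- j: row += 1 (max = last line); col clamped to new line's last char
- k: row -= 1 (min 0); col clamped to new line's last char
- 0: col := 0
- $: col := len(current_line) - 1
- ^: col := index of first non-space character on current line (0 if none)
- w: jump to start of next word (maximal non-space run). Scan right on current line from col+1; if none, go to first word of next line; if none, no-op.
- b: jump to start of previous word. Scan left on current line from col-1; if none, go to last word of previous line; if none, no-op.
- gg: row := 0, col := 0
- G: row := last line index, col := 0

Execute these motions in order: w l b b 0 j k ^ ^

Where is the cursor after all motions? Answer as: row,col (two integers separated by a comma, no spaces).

Answer: 0,0

Derivation:
After 1 (w): row=0 col=5 char='t'
After 2 (l): row=0 col=6 char='r'
After 3 (b): row=0 col=5 char='t'
After 4 (b): row=0 col=0 char='p'
After 5 (0): row=0 col=0 char='p'
After 6 (j): row=1 col=0 char='_'
After 7 (k): row=0 col=0 char='p'
After 8 (^): row=0 col=0 char='p'
After 9 (^): row=0 col=0 char='p'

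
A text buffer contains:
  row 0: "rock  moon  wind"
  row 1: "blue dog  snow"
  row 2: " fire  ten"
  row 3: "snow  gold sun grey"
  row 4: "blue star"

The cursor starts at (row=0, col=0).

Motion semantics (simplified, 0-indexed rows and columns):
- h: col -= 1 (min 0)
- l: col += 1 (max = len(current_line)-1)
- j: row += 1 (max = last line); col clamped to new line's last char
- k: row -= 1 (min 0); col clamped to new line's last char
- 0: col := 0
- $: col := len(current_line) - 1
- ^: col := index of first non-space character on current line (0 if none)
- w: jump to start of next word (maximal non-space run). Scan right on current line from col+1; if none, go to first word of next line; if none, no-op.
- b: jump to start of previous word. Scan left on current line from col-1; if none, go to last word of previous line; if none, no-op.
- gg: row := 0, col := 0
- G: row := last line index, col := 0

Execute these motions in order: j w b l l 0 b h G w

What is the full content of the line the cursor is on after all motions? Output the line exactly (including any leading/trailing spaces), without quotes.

Answer: blue star

Derivation:
After 1 (j): row=1 col=0 char='b'
After 2 (w): row=1 col=5 char='d'
After 3 (b): row=1 col=0 char='b'
After 4 (l): row=1 col=1 char='l'
After 5 (l): row=1 col=2 char='u'
After 6 (0): row=1 col=0 char='b'
After 7 (b): row=0 col=12 char='w'
After 8 (h): row=0 col=11 char='_'
After 9 (G): row=4 col=0 char='b'
After 10 (w): row=4 col=5 char='s'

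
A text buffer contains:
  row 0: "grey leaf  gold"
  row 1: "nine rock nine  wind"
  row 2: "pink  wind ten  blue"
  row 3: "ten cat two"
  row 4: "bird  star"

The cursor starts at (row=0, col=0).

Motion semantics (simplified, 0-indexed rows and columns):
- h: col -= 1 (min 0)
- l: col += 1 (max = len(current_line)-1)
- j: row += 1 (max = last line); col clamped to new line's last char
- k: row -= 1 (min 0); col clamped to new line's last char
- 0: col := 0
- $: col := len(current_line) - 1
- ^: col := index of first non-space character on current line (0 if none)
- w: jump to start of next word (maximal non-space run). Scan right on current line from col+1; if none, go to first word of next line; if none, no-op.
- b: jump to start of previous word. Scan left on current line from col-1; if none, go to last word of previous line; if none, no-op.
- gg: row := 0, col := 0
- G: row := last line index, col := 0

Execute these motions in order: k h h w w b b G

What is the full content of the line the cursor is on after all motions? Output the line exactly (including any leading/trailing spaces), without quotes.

After 1 (k): row=0 col=0 char='g'
After 2 (h): row=0 col=0 char='g'
After 3 (h): row=0 col=0 char='g'
After 4 (w): row=0 col=5 char='l'
After 5 (w): row=0 col=11 char='g'
After 6 (b): row=0 col=5 char='l'
After 7 (b): row=0 col=0 char='g'
After 8 (G): row=4 col=0 char='b'

Answer: bird  star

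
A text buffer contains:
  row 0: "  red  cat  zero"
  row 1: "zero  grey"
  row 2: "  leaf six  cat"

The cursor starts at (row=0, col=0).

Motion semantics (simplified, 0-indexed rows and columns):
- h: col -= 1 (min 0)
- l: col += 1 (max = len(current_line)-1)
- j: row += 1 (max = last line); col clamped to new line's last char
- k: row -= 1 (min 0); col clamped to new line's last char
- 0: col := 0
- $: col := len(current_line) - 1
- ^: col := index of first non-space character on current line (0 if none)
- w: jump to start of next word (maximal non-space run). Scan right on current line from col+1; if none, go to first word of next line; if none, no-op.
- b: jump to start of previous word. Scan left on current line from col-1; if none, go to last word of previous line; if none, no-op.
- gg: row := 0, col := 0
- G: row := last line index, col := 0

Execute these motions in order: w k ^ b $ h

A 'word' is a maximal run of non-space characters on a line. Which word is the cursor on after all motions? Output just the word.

Answer: zero

Derivation:
After 1 (w): row=0 col=2 char='r'
After 2 (k): row=0 col=2 char='r'
After 3 (^): row=0 col=2 char='r'
After 4 (b): row=0 col=2 char='r'
After 5 ($): row=0 col=15 char='o'
After 6 (h): row=0 col=14 char='r'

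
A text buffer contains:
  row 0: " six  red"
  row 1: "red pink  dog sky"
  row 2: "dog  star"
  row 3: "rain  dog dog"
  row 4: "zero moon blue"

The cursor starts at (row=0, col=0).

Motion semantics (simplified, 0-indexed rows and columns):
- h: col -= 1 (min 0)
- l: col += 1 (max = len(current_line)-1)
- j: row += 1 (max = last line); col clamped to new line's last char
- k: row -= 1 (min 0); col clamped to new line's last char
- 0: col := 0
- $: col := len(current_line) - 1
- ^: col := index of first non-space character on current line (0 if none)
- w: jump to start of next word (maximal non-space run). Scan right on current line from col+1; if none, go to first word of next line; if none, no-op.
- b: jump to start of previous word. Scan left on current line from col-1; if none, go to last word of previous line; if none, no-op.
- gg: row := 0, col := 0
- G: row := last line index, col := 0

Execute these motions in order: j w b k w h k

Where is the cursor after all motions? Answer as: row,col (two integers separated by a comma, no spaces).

Answer: 0,0

Derivation:
After 1 (j): row=1 col=0 char='r'
After 2 (w): row=1 col=4 char='p'
After 3 (b): row=1 col=0 char='r'
After 4 (k): row=0 col=0 char='_'
After 5 (w): row=0 col=1 char='s'
After 6 (h): row=0 col=0 char='_'
After 7 (k): row=0 col=0 char='_'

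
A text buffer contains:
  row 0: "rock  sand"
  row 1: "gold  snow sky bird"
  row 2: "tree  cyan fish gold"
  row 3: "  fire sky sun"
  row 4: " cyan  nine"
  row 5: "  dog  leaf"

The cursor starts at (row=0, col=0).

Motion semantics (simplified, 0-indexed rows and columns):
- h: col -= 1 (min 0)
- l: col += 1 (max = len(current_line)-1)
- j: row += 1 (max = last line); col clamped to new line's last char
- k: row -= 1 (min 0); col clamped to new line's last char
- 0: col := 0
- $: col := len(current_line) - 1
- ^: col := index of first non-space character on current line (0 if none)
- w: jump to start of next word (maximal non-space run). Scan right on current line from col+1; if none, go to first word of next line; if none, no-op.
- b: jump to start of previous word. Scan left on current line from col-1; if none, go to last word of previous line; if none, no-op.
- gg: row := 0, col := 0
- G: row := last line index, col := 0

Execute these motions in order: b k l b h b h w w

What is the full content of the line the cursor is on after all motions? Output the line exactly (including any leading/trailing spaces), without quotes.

Answer: gold  snow sky bird

Derivation:
After 1 (b): row=0 col=0 char='r'
After 2 (k): row=0 col=0 char='r'
After 3 (l): row=0 col=1 char='o'
After 4 (b): row=0 col=0 char='r'
After 5 (h): row=0 col=0 char='r'
After 6 (b): row=0 col=0 char='r'
After 7 (h): row=0 col=0 char='r'
After 8 (w): row=0 col=6 char='s'
After 9 (w): row=1 col=0 char='g'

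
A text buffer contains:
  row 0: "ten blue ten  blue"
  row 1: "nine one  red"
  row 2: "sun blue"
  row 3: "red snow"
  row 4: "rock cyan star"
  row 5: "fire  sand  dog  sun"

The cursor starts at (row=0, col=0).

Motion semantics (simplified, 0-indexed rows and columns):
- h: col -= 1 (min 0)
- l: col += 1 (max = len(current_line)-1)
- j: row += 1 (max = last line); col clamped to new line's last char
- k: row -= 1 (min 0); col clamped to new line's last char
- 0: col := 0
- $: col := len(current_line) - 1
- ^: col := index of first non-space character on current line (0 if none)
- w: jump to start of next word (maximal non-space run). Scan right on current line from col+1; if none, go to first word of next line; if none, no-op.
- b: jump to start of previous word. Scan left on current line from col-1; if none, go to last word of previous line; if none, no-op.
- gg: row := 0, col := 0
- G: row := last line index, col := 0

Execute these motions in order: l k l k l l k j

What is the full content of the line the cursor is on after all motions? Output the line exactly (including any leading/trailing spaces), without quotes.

After 1 (l): row=0 col=1 char='e'
After 2 (k): row=0 col=1 char='e'
After 3 (l): row=0 col=2 char='n'
After 4 (k): row=0 col=2 char='n'
After 5 (l): row=0 col=3 char='_'
After 6 (l): row=0 col=4 char='b'
After 7 (k): row=0 col=4 char='b'
After 8 (j): row=1 col=4 char='_'

Answer: nine one  red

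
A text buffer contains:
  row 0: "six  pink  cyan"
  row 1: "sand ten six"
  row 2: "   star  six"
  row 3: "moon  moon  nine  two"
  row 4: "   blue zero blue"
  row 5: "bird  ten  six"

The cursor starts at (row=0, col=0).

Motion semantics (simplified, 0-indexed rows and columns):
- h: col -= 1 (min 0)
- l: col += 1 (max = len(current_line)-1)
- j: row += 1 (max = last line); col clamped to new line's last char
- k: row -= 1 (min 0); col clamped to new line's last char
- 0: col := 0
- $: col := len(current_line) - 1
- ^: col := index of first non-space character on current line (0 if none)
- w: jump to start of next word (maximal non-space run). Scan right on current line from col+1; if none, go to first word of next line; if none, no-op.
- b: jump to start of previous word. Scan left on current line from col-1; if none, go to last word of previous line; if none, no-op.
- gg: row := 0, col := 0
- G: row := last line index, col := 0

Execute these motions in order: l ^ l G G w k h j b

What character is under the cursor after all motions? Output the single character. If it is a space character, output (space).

Answer: b

Derivation:
After 1 (l): row=0 col=1 char='i'
After 2 (^): row=0 col=0 char='s'
After 3 (l): row=0 col=1 char='i'
After 4 (G): row=5 col=0 char='b'
After 5 (G): row=5 col=0 char='b'
After 6 (w): row=5 col=6 char='t'
After 7 (k): row=4 col=6 char='e'
After 8 (h): row=4 col=5 char='u'
After 9 (j): row=5 col=5 char='_'
After 10 (b): row=5 col=0 char='b'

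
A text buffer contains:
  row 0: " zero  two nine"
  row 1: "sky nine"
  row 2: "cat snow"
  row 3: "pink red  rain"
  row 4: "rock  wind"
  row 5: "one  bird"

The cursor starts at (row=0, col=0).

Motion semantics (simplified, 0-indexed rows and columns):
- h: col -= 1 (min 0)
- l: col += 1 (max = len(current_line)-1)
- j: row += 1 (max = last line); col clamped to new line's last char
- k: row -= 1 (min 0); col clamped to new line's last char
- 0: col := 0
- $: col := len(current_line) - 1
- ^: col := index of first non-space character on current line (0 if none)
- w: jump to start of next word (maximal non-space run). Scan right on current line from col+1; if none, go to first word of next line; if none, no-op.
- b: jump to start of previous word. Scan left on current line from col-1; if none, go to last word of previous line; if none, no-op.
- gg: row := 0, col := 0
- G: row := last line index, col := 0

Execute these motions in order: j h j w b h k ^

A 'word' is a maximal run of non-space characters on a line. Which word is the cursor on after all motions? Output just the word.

After 1 (j): row=1 col=0 char='s'
After 2 (h): row=1 col=0 char='s'
After 3 (j): row=2 col=0 char='c'
After 4 (w): row=2 col=4 char='s'
After 5 (b): row=2 col=0 char='c'
After 6 (h): row=2 col=0 char='c'
After 7 (k): row=1 col=0 char='s'
After 8 (^): row=1 col=0 char='s'

Answer: sky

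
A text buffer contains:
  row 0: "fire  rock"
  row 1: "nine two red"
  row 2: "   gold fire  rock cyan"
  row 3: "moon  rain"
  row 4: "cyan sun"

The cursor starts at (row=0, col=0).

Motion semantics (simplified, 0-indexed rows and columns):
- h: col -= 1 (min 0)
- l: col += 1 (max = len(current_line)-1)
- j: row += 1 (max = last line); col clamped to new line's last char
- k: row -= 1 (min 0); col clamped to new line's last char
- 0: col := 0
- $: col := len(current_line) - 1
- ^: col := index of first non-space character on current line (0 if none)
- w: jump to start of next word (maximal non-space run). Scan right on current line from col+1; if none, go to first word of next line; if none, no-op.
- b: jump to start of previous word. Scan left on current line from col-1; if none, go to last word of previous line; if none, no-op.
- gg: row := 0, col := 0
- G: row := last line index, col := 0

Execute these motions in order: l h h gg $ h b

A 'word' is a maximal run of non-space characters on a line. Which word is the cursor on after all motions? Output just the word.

Answer: rock

Derivation:
After 1 (l): row=0 col=1 char='i'
After 2 (h): row=0 col=0 char='f'
After 3 (h): row=0 col=0 char='f'
After 4 (gg): row=0 col=0 char='f'
After 5 ($): row=0 col=9 char='k'
After 6 (h): row=0 col=8 char='c'
After 7 (b): row=0 col=6 char='r'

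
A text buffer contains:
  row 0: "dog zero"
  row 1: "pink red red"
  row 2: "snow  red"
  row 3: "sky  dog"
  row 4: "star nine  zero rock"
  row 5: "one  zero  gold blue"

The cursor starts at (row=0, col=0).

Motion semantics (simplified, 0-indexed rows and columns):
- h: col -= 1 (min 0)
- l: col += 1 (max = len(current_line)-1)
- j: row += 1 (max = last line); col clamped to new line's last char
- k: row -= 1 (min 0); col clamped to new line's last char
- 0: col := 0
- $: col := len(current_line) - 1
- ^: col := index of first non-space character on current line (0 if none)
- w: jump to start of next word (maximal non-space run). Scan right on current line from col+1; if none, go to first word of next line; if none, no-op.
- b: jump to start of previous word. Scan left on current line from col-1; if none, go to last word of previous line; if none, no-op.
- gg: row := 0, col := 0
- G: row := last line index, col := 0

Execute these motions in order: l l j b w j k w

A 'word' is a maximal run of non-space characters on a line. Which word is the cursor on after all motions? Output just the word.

Answer: red

Derivation:
After 1 (l): row=0 col=1 char='o'
After 2 (l): row=0 col=2 char='g'
After 3 (j): row=1 col=2 char='n'
After 4 (b): row=1 col=0 char='p'
After 5 (w): row=1 col=5 char='r'
After 6 (j): row=2 col=5 char='_'
After 7 (k): row=1 col=5 char='r'
After 8 (w): row=1 col=9 char='r'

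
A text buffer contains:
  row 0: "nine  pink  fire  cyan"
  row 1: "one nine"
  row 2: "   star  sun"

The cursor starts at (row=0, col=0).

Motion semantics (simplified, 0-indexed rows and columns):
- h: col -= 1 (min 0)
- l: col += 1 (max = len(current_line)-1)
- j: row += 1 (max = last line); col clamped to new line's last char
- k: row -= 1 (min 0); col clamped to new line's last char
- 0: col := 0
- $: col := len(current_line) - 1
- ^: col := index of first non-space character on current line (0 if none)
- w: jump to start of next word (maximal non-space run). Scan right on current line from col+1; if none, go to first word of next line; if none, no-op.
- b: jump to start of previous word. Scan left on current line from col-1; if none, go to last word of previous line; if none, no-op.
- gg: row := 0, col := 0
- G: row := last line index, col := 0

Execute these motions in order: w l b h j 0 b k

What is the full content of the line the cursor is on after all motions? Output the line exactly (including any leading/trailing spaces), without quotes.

Answer: nine  pink  fire  cyan

Derivation:
After 1 (w): row=0 col=6 char='p'
After 2 (l): row=0 col=7 char='i'
After 3 (b): row=0 col=6 char='p'
After 4 (h): row=0 col=5 char='_'
After 5 (j): row=1 col=5 char='i'
After 6 (0): row=1 col=0 char='o'
After 7 (b): row=0 col=18 char='c'
After 8 (k): row=0 col=18 char='c'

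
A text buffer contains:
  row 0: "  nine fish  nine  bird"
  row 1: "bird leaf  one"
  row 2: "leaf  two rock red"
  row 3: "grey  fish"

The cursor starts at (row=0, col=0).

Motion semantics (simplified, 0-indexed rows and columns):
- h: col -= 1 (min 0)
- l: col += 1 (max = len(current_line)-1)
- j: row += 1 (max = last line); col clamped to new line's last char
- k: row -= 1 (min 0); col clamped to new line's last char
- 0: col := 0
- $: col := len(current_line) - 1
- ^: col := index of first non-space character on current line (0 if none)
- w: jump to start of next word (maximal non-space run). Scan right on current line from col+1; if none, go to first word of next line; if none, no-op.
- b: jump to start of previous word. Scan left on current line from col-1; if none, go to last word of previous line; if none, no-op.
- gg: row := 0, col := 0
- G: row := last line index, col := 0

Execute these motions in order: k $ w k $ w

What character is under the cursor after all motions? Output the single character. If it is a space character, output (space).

After 1 (k): row=0 col=0 char='_'
After 2 ($): row=0 col=22 char='d'
After 3 (w): row=1 col=0 char='b'
After 4 (k): row=0 col=0 char='_'
After 5 ($): row=0 col=22 char='d'
After 6 (w): row=1 col=0 char='b'

Answer: b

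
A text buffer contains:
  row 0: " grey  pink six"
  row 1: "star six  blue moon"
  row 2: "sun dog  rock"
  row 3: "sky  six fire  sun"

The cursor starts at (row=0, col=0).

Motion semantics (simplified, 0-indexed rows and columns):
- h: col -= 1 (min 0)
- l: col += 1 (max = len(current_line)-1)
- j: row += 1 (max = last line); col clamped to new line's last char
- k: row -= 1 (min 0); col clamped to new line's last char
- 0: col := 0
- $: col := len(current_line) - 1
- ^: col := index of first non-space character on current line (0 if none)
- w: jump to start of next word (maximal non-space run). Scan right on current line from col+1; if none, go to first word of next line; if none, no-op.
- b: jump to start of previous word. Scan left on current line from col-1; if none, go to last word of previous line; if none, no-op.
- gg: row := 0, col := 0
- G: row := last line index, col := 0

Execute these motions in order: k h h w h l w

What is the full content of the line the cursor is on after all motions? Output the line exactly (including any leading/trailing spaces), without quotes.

Answer:  grey  pink six

Derivation:
After 1 (k): row=0 col=0 char='_'
After 2 (h): row=0 col=0 char='_'
After 3 (h): row=0 col=0 char='_'
After 4 (w): row=0 col=1 char='g'
After 5 (h): row=0 col=0 char='_'
After 6 (l): row=0 col=1 char='g'
After 7 (w): row=0 col=7 char='p'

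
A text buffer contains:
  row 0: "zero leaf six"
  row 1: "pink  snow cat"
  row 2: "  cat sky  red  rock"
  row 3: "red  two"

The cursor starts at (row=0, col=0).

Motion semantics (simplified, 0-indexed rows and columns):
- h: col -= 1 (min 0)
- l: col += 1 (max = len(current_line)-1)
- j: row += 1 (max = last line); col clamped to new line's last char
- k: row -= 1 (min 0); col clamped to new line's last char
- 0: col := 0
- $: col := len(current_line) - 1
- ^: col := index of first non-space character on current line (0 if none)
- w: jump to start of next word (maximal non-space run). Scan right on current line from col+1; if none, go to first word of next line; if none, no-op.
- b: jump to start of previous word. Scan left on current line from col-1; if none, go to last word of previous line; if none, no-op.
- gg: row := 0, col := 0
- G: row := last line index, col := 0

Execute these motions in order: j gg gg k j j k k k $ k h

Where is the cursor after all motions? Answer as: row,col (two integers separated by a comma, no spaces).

Answer: 0,11

Derivation:
After 1 (j): row=1 col=0 char='p'
After 2 (gg): row=0 col=0 char='z'
After 3 (gg): row=0 col=0 char='z'
After 4 (k): row=0 col=0 char='z'
After 5 (j): row=1 col=0 char='p'
After 6 (j): row=2 col=0 char='_'
After 7 (k): row=1 col=0 char='p'
After 8 (k): row=0 col=0 char='z'
After 9 (k): row=0 col=0 char='z'
After 10 ($): row=0 col=12 char='x'
After 11 (k): row=0 col=12 char='x'
After 12 (h): row=0 col=11 char='i'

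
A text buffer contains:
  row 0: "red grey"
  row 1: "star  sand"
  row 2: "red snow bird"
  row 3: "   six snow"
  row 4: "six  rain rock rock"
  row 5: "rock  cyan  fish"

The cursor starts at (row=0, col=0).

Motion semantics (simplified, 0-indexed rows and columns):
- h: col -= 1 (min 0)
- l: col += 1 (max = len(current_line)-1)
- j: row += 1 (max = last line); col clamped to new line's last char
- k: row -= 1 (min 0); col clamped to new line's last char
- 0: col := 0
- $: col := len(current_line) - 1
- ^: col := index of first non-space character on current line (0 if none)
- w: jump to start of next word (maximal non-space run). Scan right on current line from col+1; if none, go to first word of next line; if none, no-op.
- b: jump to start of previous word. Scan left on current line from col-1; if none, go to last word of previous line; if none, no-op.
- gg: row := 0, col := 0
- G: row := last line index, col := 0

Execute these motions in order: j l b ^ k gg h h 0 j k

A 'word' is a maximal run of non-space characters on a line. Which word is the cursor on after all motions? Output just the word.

After 1 (j): row=1 col=0 char='s'
After 2 (l): row=1 col=1 char='t'
After 3 (b): row=1 col=0 char='s'
After 4 (^): row=1 col=0 char='s'
After 5 (k): row=0 col=0 char='r'
After 6 (gg): row=0 col=0 char='r'
After 7 (h): row=0 col=0 char='r'
After 8 (h): row=0 col=0 char='r'
After 9 (0): row=0 col=0 char='r'
After 10 (j): row=1 col=0 char='s'
After 11 (k): row=0 col=0 char='r'

Answer: red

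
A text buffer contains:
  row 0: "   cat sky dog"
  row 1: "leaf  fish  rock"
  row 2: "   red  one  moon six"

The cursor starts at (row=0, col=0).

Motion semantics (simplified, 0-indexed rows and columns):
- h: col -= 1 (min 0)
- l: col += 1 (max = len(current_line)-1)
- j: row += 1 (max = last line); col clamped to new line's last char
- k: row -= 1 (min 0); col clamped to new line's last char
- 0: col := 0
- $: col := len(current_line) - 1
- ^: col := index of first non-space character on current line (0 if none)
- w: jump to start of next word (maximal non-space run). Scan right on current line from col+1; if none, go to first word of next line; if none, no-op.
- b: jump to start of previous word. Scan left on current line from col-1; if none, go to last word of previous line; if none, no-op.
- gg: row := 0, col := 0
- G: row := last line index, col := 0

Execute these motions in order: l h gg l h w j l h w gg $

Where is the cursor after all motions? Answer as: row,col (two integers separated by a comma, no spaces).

After 1 (l): row=0 col=1 char='_'
After 2 (h): row=0 col=0 char='_'
After 3 (gg): row=0 col=0 char='_'
After 4 (l): row=0 col=1 char='_'
After 5 (h): row=0 col=0 char='_'
After 6 (w): row=0 col=3 char='c'
After 7 (j): row=1 col=3 char='f'
After 8 (l): row=1 col=4 char='_'
After 9 (h): row=1 col=3 char='f'
After 10 (w): row=1 col=6 char='f'
After 11 (gg): row=0 col=0 char='_'
After 12 ($): row=0 col=13 char='g'

Answer: 0,13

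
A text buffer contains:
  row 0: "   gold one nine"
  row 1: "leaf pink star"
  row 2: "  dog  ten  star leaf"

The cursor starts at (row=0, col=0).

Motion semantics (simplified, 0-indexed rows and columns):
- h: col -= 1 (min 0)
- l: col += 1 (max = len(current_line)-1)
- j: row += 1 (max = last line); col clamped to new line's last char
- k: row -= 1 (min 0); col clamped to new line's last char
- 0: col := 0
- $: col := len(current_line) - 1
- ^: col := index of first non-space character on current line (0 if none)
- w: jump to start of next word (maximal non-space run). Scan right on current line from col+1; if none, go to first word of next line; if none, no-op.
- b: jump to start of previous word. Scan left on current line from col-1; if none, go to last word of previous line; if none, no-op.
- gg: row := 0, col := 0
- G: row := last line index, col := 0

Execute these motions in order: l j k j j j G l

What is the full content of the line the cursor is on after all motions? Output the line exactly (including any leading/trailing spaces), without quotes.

Answer:   dog  ten  star leaf

Derivation:
After 1 (l): row=0 col=1 char='_'
After 2 (j): row=1 col=1 char='e'
After 3 (k): row=0 col=1 char='_'
After 4 (j): row=1 col=1 char='e'
After 5 (j): row=2 col=1 char='_'
After 6 (j): row=2 col=1 char='_'
After 7 (G): row=2 col=0 char='_'
After 8 (l): row=2 col=1 char='_'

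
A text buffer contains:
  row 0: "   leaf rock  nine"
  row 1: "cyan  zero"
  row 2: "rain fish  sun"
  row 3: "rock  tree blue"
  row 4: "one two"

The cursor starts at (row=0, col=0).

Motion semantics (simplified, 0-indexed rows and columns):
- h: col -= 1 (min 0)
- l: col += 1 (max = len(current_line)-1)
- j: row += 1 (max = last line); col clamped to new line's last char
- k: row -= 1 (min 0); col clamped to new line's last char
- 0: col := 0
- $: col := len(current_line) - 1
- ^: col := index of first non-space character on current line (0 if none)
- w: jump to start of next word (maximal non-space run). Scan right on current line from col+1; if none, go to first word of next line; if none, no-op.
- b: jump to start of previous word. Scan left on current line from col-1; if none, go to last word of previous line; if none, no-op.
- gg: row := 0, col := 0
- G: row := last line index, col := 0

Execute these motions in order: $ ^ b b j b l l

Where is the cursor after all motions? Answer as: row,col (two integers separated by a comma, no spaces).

After 1 ($): row=0 col=17 char='e'
After 2 (^): row=0 col=3 char='l'
After 3 (b): row=0 col=3 char='l'
After 4 (b): row=0 col=3 char='l'
After 5 (j): row=1 col=3 char='n'
After 6 (b): row=1 col=0 char='c'
After 7 (l): row=1 col=1 char='y'
After 8 (l): row=1 col=2 char='a'

Answer: 1,2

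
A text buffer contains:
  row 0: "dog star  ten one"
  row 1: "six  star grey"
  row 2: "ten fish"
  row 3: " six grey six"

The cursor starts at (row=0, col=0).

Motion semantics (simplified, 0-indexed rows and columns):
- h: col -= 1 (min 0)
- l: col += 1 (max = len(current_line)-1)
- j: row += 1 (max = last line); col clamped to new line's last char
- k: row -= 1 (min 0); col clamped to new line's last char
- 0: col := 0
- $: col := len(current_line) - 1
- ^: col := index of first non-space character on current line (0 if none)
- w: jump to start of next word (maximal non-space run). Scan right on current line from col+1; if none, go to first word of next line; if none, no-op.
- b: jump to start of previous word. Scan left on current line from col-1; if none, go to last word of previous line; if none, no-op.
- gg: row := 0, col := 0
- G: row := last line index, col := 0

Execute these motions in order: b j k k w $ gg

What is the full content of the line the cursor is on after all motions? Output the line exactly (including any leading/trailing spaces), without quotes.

After 1 (b): row=0 col=0 char='d'
After 2 (j): row=1 col=0 char='s'
After 3 (k): row=0 col=0 char='d'
After 4 (k): row=0 col=0 char='d'
After 5 (w): row=0 col=4 char='s'
After 6 ($): row=0 col=16 char='e'
After 7 (gg): row=0 col=0 char='d'

Answer: dog star  ten one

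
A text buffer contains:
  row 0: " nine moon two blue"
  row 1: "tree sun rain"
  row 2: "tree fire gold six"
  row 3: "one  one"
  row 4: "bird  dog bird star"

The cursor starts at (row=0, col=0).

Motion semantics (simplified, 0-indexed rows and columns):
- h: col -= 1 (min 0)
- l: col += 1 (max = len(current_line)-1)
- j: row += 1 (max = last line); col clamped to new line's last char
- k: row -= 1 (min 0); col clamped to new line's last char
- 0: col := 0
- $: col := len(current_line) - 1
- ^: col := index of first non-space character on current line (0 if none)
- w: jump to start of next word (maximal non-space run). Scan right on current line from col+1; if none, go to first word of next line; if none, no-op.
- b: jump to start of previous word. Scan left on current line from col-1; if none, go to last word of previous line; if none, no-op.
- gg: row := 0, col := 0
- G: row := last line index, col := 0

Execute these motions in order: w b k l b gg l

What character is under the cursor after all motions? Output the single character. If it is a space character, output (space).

Answer: n

Derivation:
After 1 (w): row=0 col=1 char='n'
After 2 (b): row=0 col=1 char='n'
After 3 (k): row=0 col=1 char='n'
After 4 (l): row=0 col=2 char='i'
After 5 (b): row=0 col=1 char='n'
After 6 (gg): row=0 col=0 char='_'
After 7 (l): row=0 col=1 char='n'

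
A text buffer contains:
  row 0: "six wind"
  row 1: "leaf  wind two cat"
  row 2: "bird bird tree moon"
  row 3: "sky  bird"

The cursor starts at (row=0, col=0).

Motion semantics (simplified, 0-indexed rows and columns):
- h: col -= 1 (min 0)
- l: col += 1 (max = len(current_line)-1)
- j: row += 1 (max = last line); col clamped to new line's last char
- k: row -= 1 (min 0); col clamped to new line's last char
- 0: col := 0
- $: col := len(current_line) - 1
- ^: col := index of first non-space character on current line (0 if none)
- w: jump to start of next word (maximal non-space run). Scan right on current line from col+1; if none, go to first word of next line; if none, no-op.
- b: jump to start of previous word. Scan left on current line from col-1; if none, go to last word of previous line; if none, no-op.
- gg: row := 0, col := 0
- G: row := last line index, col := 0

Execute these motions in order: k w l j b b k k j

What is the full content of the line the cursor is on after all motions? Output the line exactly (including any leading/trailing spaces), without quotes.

After 1 (k): row=0 col=0 char='s'
After 2 (w): row=0 col=4 char='w'
After 3 (l): row=0 col=5 char='i'
After 4 (j): row=1 col=5 char='_'
After 5 (b): row=1 col=0 char='l'
After 6 (b): row=0 col=4 char='w'
After 7 (k): row=0 col=4 char='w'
After 8 (k): row=0 col=4 char='w'
After 9 (j): row=1 col=4 char='_'

Answer: leaf  wind two cat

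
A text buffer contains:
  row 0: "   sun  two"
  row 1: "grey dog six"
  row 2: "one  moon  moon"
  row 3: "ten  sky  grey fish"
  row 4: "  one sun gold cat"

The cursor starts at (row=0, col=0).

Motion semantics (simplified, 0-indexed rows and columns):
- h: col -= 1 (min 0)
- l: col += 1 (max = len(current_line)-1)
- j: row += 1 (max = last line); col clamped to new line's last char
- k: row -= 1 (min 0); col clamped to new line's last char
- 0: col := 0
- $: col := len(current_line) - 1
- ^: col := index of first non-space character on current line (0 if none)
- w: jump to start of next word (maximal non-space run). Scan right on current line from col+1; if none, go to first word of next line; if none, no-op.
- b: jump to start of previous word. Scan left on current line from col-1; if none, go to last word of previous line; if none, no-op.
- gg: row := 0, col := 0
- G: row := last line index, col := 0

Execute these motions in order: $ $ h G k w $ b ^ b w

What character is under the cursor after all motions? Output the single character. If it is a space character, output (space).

Answer: t

Derivation:
After 1 ($): row=0 col=10 char='o'
After 2 ($): row=0 col=10 char='o'
After 3 (h): row=0 col=9 char='w'
After 4 (G): row=4 col=0 char='_'
After 5 (k): row=3 col=0 char='t'
After 6 (w): row=3 col=5 char='s'
After 7 ($): row=3 col=18 char='h'
After 8 (b): row=3 col=15 char='f'
After 9 (^): row=3 col=0 char='t'
After 10 (b): row=2 col=11 char='m'
After 11 (w): row=3 col=0 char='t'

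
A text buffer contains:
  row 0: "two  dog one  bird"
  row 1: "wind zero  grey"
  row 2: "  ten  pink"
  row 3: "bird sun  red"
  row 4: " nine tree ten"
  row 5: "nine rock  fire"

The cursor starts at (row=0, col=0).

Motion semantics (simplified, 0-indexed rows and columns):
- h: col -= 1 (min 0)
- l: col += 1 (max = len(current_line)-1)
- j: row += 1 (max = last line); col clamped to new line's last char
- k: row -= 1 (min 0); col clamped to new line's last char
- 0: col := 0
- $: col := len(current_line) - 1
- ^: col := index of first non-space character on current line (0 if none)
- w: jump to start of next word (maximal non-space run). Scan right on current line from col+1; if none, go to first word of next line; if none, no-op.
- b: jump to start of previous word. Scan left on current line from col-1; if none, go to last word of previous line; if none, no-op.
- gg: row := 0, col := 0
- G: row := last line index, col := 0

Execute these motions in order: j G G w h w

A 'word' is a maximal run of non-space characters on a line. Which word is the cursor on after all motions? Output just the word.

After 1 (j): row=1 col=0 char='w'
After 2 (G): row=5 col=0 char='n'
After 3 (G): row=5 col=0 char='n'
After 4 (w): row=5 col=5 char='r'
After 5 (h): row=5 col=4 char='_'
After 6 (w): row=5 col=5 char='r'

Answer: rock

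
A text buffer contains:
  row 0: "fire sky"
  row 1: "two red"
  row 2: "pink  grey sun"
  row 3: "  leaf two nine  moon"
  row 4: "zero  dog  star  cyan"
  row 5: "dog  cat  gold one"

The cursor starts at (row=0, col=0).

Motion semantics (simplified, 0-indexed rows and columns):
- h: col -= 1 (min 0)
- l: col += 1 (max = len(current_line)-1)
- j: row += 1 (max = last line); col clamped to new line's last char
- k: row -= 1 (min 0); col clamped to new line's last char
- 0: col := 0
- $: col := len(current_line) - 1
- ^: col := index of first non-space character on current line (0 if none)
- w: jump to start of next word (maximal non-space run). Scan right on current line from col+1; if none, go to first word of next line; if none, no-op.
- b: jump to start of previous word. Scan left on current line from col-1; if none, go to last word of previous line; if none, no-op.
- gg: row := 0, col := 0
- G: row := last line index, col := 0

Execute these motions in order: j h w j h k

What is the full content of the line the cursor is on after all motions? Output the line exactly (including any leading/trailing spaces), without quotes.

After 1 (j): row=1 col=0 char='t'
After 2 (h): row=1 col=0 char='t'
After 3 (w): row=1 col=4 char='r'
After 4 (j): row=2 col=4 char='_'
After 5 (h): row=2 col=3 char='k'
After 6 (k): row=1 col=3 char='_'

Answer: two red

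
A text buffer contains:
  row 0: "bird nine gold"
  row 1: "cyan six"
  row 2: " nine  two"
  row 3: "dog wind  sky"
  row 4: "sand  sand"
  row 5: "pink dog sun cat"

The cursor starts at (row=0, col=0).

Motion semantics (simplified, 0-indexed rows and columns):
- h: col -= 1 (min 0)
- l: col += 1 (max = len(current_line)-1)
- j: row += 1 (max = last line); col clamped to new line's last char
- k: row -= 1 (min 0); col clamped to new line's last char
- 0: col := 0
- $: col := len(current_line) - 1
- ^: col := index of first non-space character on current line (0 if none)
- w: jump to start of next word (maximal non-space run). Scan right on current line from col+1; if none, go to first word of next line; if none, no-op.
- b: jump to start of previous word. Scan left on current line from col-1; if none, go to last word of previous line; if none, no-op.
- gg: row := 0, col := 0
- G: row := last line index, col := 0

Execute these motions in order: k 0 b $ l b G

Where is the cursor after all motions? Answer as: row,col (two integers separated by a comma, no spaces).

Answer: 5,0

Derivation:
After 1 (k): row=0 col=0 char='b'
After 2 (0): row=0 col=0 char='b'
After 3 (b): row=0 col=0 char='b'
After 4 ($): row=0 col=13 char='d'
After 5 (l): row=0 col=13 char='d'
After 6 (b): row=0 col=10 char='g'
After 7 (G): row=5 col=0 char='p'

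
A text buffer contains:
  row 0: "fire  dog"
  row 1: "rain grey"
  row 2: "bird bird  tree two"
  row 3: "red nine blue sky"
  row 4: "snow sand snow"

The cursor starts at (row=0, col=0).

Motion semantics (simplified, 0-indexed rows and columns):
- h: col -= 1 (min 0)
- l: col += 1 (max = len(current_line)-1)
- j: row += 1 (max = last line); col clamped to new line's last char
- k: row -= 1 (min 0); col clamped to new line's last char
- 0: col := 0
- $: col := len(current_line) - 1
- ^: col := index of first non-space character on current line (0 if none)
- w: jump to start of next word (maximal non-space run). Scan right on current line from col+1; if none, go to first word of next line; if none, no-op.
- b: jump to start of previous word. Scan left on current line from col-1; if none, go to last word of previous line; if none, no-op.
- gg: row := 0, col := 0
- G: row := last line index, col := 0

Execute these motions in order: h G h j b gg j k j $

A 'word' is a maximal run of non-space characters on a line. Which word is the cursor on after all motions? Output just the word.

After 1 (h): row=0 col=0 char='f'
After 2 (G): row=4 col=0 char='s'
After 3 (h): row=4 col=0 char='s'
After 4 (j): row=4 col=0 char='s'
After 5 (b): row=3 col=14 char='s'
After 6 (gg): row=0 col=0 char='f'
After 7 (j): row=1 col=0 char='r'
After 8 (k): row=0 col=0 char='f'
After 9 (j): row=1 col=0 char='r'
After 10 ($): row=1 col=8 char='y'

Answer: grey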